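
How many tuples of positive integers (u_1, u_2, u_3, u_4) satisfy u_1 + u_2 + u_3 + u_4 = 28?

Substitute u'_i = u_i - 1 (so u'_i >= 0). Then sum u'_i = 28 - 4 = 24.
Stars and bars: C(24+4-1, 4-1) = C(27,3).

Final answer: C(27,3) = 2925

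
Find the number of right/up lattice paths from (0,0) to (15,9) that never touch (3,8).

Total paths to (15,9): C(24,9) = 1307504.
Paths through (3,8): C(11,8) x C(13,1) = 2145.
Avoiding (3,8): 1307504 - 2145.

Final answer: 1305359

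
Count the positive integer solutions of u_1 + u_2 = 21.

Substitute u'_i = u_i - 1 (so u'_i >= 0). Then sum u'_i = 21 - 2 = 19.
Stars and bars: C(19+2-1, 2-1) = C(20,1).

Final answer: C(20,1) = 20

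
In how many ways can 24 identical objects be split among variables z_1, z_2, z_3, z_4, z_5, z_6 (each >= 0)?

Stars and bars with 24 stars and 5 bars:
C(24+6-1, 6-1) = C(29,5).

Final answer: C(29,5) = 118755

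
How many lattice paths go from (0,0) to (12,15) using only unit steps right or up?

Each path has 12 right steps and 15 up steps in some order (27 steps total).
Choose which 15 of the 27 steps are up: C(27,15).

Final answer: C(27,15) = 17383860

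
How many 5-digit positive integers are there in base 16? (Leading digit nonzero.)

In base 16, the leading digit has 15 choices (1..15); each of the remaining 4 digits has 16 choices.
Total: 15 x 16^4.

Final answer: 983040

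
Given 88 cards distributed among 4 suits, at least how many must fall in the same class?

By pigeonhole with 88 objects and 4 categories: ceiling(88/4).

Final answer: 22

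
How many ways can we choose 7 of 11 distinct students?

C(11,7) = 11!/(7! x 4!).

Final answer: \binom{11}{7} = 330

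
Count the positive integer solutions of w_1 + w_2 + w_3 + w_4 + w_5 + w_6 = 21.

Substitute w'_i = w_i - 1 (so w'_i >= 0). Then sum w'_i = 21 - 6 = 15.
Stars and bars: C(15+6-1, 6-1) = C(20,5).

Final answer: C(20,5) = 15504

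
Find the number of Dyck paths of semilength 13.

Total monotonic paths to (13,13): C(26,13) = 10400600.
Paths that cross above y=x (reflection bijection): C(26,14) = 9657700.
Valid Dyck paths: 10400600 - 9657700.
(This is the Catalan number C_{13}.)

Final answer: C_{13} = 742900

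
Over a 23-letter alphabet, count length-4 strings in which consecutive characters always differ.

First character: 23 choices. Each subsequent: 22 choices (must differ from the previous one).
Total: 23 x 22^3.

Final answer: 23 x 22^{3} = 244904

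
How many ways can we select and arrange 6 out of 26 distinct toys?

P(26,6) = 26!/(26-6)! = 26!/20!.

Final answer: P(26,6) = 165765600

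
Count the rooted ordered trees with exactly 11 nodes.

This is a standard Catalan-number count: the answer is C_n. Here n = 11 - 1 = 10.
Using C_0 = 1 and C_(k+1) = C_k x 2(2k+1)/(k+2), build up term by term: C_1=1, C_2=2, C_3=5, C_4=14, C_5=42, C_6=132, C_7=429, C_8=1430, C_9=4862, C_10=16796.

Final answer: C_{10} = 16796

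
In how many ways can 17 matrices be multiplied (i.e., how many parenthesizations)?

The structures are counted by the Catalan number C_n. Here n = 17 - 1 = 16.
C_n = C(2n,n) - C(2n,n+1), so C_{16} = C(32,16) - C(32,17) = 601080390 - 565722720.

Final answer: C_{16} = 35357670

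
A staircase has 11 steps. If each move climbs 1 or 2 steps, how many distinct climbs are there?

Condition on the final move: it is a 1-step (f(n-1) ways to get there) or a 2-step (f(n-2) ways), so f(n) = f(n-1) + f(n-2), with f(1)=1, f(2)=2.
Computing successive values: f(1)=1, f(2)=2, f(3)=3, f(4)=5, f(5)=8, f(6)=13, f(7)=21, f(8)=34, f(9)=55, f(10)=89, f(11)=144.

Final answer: 144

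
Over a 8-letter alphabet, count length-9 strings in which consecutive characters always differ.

First character: 8 choices. Each subsequent: 7 choices (must differ from the previous one).
Total: 8 x 7^8.

Final answer: 8 x 7^{8} = 46118408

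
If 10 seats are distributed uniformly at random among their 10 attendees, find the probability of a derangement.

Use the recurrence D(n) = (n-1)(D(n-1) + D(n-2)) with D(0)=1, D(1)=0.
Building up: D(2)=1, D(3)=2, D(4)=9, D(5)=44, D(6)=265, D(7)=1854, D(8)=14833, D(9)=133496, D(10)=1334961.
Total arrangements: 10! = 3628800.
Probability = D(10)/10! = 16481/44800.

Final answer: D(10)/10! = 1334961/3628800 = 0.367879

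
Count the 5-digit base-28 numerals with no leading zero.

These are the integers in [28^4, 28^5), so the count is 28^5 - 28^4 = 27 x 28^4.

Final answer: 16595712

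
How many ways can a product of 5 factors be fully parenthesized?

This is a standard Catalan-number count: the answer is C_n. Here n = 5 - 1 = 4.
Using C_0 = 1 and C_(k+1) = C_k x 2(2k+1)/(k+2), build up term by term: C_1=1, C_2=2, C_3=5, C_4=14.

Final answer: C_{4} = 14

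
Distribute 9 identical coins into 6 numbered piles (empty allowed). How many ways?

Stars and bars: C(n+k-1, k-1) = C(14,5).

Final answer: C(14,5) = 2002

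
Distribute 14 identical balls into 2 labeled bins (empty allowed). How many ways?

Stars and bars: C(n+k-1, k-1) = C(15,1).

Final answer: C(15,1) = 15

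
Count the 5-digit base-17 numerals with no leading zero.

Leading digit: 16 options (nonzero). Other 4 digit(s): 17 options each.
Total: 16 x 17^4.

Final answer: 1336336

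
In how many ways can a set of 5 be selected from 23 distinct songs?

C(23,5) = 23!/(5! x 18!).

Final answer: \binom{23}{5} = 33649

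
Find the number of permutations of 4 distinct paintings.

The number of ways to arrange 4 distinct objects is 4!.

Final answer: 4! = 24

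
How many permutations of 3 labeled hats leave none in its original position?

Use the recurrence D(n) = (n-1)(D(n-1) + D(n-2)) with D(0)=1, D(1)=0.
D(2) = 1 x (0 + 1) = 1
D(3) = 2 x (D(2) + D(1)) = 2 x (1 + 0)

Final answer: D(3) = 2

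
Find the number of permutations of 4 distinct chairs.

The number of ways to arrange 4 distinct objects is 4!.

Final answer: 4! = 24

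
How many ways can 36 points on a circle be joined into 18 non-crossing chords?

This is counted by the nth Catalan number C_n. Here n = 36/2 = 18.
C_n = C(2n,n) - C(2n,n+1), so C_{18} = C(36,18) - C(36,19) = 9075135300 - 8597496600.

Final answer: C_{18} = 477638700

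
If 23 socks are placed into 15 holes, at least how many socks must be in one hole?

By the pigeonhole principle: ceiling(23/15).

Final answer: 2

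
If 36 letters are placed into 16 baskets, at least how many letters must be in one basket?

By the pigeonhole principle: ceiling(36/16).

Final answer: 3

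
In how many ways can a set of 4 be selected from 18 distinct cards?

C(18,4) = 18!/(4! x 14!).

Final answer: \binom{18}{4} = 3060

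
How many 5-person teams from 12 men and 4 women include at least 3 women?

Sum over valid woman counts:
C(4,3)C(12,2) = 264
C(4,4)C(12,1) = 12
Total: 264 + 12.

Final answer: 276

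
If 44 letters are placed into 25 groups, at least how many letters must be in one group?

By the pigeonhole principle: ceiling(44/25).

Final answer: 2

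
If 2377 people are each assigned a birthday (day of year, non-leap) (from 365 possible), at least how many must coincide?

There are 365 possible values for birthday (day of year, non-leap). With 2377 people and 365 categories, by pigeonhole: ceiling(2377/365).

Final answer: 7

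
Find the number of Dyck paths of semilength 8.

Total monotonic paths to (8,8): C(16,8) = 12870.
By the reflection principle, paths that go above the diagonal number C(16,9) = 11440.
Valid Dyck paths: 12870 - 11440.
(This is the Catalan number C_{8}.)

Final answer: C_{8} = 1430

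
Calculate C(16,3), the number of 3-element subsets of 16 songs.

C(16,3) = 16!/(3! x (16-3)!).

Final answer: C(16,3) = 560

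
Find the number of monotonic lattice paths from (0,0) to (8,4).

Each path has 8 right steps and 4 up steps in some order (12 steps total).
Choose which 4 of the 12 steps are up: C(12,4).

Final answer: C(12,4) = 495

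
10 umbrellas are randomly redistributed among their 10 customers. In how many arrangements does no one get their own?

D(n) = (n-1)(D(n-1) + D(n-2)), D(0)=1, D(1)=0.
D(2) = 1 x (0 + 1) = 1
D(3) = 2 x (1 + 0) = 2
D(4) = 3 x (2 + 1) = 9
D(5) = 4 x (9 + 2) = 44
D(6) = 5 x (44 + 9) = 265
D(7) = 6 x (265 + 44) = 1854
D(8) = 7 x (1854 + 265) = 14833
D(9) = 8 x (14833 + 1854) = 133496
D(10) = 9 x (D(9) + D(8)) = 9 x (133496 + 14833)

Final answer: D(10) = 1334961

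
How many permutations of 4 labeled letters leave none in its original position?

D(n) = (n-1)(D(n-1) + D(n-2)), D(0)=1, D(1)=0.
D(2) = 1 x (0 + 1) = 1
D(3) = 2 x (1 + 0) = 2
D(4) = 3 x (D(3) + D(2)) = 3 x (2 + 1)

Final answer: D(4) = 9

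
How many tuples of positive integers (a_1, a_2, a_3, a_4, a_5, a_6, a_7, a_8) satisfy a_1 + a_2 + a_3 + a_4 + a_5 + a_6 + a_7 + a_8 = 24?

Substitute a'_i = a_i - 1 (so a'_i >= 0). Then sum a'_i = 24 - 8 = 16.
Stars and bars: C(16+8-1, 8-1) = C(23,7).

Final answer: C(23,7) = 245157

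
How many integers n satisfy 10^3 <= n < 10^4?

First digit: 9 choices (1-9). Each of the remaining 3 digits: 10 choices.
Total: 9 x 10^3.

Final answer: 9000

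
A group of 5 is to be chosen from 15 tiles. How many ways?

C(15,5) = 15!/(5! x 10!).

Final answer: \binom{15}{5} = 3003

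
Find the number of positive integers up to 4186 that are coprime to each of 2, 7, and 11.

|div by 2|=2093, |div by 7|=598, |div by 11|=380.
|div by 2&7|=299, |div by 2&11|=190, |div by 7&11|=54, |div by all|=27.
By inclusion-exclusion, divisible by at least one: 2093+598+380-299-190-54+27 = 2555.
Not divisible by any: 4186 - 2555.

Final answer: 1631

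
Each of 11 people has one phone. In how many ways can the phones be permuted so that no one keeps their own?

Use the recurrence D(n) = (n-1)(D(n-1) + D(n-2)) with D(0)=1, D(1)=0.
D(2) = 1 x (0 + 1) = 1
D(3) = 2 x (1 + 0) = 2
D(4) = 3 x (2 + 1) = 9
D(5) = 4 x (9 + 2) = 44
D(6) = 5 x (44 + 9) = 265
D(7) = 6 x (265 + 44) = 1854
D(8) = 7 x (1854 + 265) = 14833
D(9) = 8 x (14833 + 1854) = 133496
D(10) = 9 x (133496 + 14833) = 1334961
D(11) = 10 x (D(10) + D(9)) = 10 x (1334961 + 133496)

Final answer: D(11) = 14684570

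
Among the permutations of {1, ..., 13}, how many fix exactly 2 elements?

Choose which 2 elements are fixed: C(13,2) = 78.
Derange the remaining 11 using D(j) = (j-1)(D(j-1) + D(j-2)), D(0)=1, D(1)=0: D(2)=1, D(3)=2, D(4)=9, D(5)=44, D(6)=265, D(7)=1854, D(8)=14833, D(9)=133496, D(10)=1334961, D(11)=14684570.
Total: 78 x 14684570.

Final answer: C(13,2) D(11) = 1145396460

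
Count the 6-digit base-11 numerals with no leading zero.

These are the integers in [11^5, 11^6), so the count is 11^6 - 11^5 = 10 x 11^5.

Final answer: 1610510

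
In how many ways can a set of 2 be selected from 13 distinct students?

C(13,2) = 13!/(2! x (13-2)!).

Final answer: C(13,2) = 78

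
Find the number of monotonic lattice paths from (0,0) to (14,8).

Each path has 14 right steps and 8 up steps in some order (22 steps total).
Choose which 8 of the 22 steps are up: C(22,8).

Final answer: C(22,8) = 319770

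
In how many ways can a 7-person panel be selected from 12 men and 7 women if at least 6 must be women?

Sum over valid woman counts:
C(7,6)C(12,1) = 84
C(7,7)C(12,0) = 1
Total: 84 + 1.

Final answer: 85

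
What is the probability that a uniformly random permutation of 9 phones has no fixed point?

Use the recurrence D(n) = (n-1)(D(n-1) + D(n-2)) with D(0)=1, D(1)=0.
Building up: D(2)=1, D(3)=2, D(4)=9, D(5)=44, D(6)=265, D(7)=1854, D(8)=14833, D(9)=133496.
Total arrangements: 9! = 362880.
Probability = D(9)/9! = 16687/45360.

Final answer: D(9)/9! = 133496/362880 = 0.367879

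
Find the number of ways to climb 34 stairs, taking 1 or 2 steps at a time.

Condition on the final move: it is a 1-step (f(n-1) ways to get there) or a 2-step (f(n-2) ways), so f(n) = f(n-1) + f(n-2), with f(1)=1, f(2)=2.
Iterating the recurrence: f(1)=1, f(2)=2, f(3)=3, f(4)=5, f(5)=8, f(6)=13, f(7)=21, f(8)=34, f(9)=55, f(10)=89, f(11)=144, f(12)=233, f(13)=377, f(14)=610, f(15)=987, f(16)=1597, f(17)=2584, f(18)=4181, f(19)=6765, f(20)=10946, f(21)=17711, f(22)=28657, f(23)=46368, f(24)=75025, f(25)=121393, f(26)=196418, f(27)=317811, f(28)=514229, f(29)=832040, f(30)=1346269, f(31)=2178309, f(32)=3524578, f(33)=5702887, f(34)=9227465.

Final answer: 9227465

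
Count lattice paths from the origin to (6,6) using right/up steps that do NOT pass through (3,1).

Total paths to (6,6): C(12,6) = 924.
Paths through (3,1): C(4,1) x C(8,5) = 224.
Avoiding (3,1): 924 - 224.

Final answer: 700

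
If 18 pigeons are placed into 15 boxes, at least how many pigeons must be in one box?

By the pigeonhole principle: ceiling(18/15).

Final answer: 2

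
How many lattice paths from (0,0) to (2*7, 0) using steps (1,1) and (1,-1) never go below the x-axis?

Total monotonic paths to (7,7): C(14,7) = 3432.
Reflecting each bad path at its first crossing gives a bijection with paths to (6,8): C(14,8) = 3003.
Valid Dyck paths: 3432 - 3003.
(Equivalently, C_{7} = C(14,7)/8 = 3432/8.)

Final answer: C_{7} = 429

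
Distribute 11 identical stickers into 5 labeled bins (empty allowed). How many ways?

Stars and bars: C(n+k-1, k-1) = C(15,4).

Final answer: C(15,4) = 1365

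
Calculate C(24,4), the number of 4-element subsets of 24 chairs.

C(24,4) = 24!/(4! x (24-4)!).

Final answer: C(24,4) = 10626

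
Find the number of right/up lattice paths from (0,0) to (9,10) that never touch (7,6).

Total paths to (9,10): C(19,10) = 92378.
Paths through (7,6): C(13,6) x C(6,4) = 25740.
Avoiding (7,6): 92378 - 25740.

Final answer: 66638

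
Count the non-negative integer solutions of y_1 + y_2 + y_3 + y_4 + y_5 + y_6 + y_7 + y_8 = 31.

Stars and bars with 31 stars and 7 bars:
C(31+8-1, 8-1) = C(38,7).

Final answer: C(38,7) = 12620256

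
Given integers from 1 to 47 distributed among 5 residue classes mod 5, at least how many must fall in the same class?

By pigeonhole with 47 objects and 5 categories: ceiling(47/5).

Final answer: 10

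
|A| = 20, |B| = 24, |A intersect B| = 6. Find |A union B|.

|A union B| = |A| + |B| - |A intersect B| = 20 + 24 - 6.

Final answer: 38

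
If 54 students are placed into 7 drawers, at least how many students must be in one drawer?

By the pigeonhole principle: ceiling(54/7).

Final answer: 8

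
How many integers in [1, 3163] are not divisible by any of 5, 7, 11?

|div by 5|=632, |div by 7|=451, |div by 11|=287.
|div by 5&7|=90, |div by 5&11|=57, |div by 7&11|=41, |div by all|=8.
By inclusion-exclusion, divisible by at least one: 632+451+287-90-57-41+8 = 1190.
Not divisible by any: 3163 - 1190.

Final answer: 1973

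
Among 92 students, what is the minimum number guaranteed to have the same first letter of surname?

There are 26 possible values for first letter of surname. With 92 students and 26 categories, by pigeonhole: ceiling(92/26).

Final answer: 4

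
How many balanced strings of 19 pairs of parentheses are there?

This is a standard Catalan-number count: the answer is C_n. Here n = 19 (pairs).
C_n = C(2n,n) - C(2n,n+1), so C_{19} = C(38,19) - C(38,20) = 35345263800 - 33578000610.

Final answer: C_{19} = 1767263190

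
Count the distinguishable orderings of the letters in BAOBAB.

Letters (A:2, B:3, O:1). Total letters: 6.
Permutations = 6!/(3! x 2!).

Final answer: 60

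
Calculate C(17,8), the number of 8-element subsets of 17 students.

C(17,8) = 17!/(8! x (17-8)!).

Final answer: C(17,8) = 24310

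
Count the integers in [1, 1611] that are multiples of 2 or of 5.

Multiples of 2: 805. Multiples of 5: 322. Of both (lcm=10): 161.
By inclusion-exclusion: 805 + 322 - 161.

Final answer: 966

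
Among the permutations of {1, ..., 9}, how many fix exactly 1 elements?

Choose which 1 elements are fixed: C(9,1) = 9.
Derange the remaining 8 using D(j) = (j-1)(D(j-1) + D(j-2)), D(0)=1, D(1)=0: D(2)=1, D(3)=2, D(4)=9, D(5)=44, D(6)=265, D(7)=1854, D(8)=14833.
Total: 9 x 14833.

Final answer: C(9,1) D(8) = 133497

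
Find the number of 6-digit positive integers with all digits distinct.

First digit: 9 (not 0). Second: 9 (not first). Third: 8, etc.
Total: 9 x 9 x 8 x 7 x 6 x 5.

Final answer: 136080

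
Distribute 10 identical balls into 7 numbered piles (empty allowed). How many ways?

Stars and bars: C(n+k-1, k-1) = C(16,6).

Final answer: C(16,6) = 8008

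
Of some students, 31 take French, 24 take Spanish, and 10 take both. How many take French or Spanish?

|A union B| = |A| + |B| - |A intersect B| = 31 + 24 - 10.

Final answer: 45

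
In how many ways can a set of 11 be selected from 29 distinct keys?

C(29,11) = 29!/(11! x 18!).

Final answer: \binom{29}{11} = 34597290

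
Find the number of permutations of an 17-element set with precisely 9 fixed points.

Choose which 9 elements are fixed: C(17,9) = 24310.
Derange the remaining 8 using D(j) = (j-1)(D(j-1) + D(j-2)), D(0)=1, D(1)=0: D(2)=1, D(3)=2, D(4)=9, D(5)=44, D(6)=265, D(7)=1854, D(8)=14833.
Total: 24310 x 14833.

Final answer: C(17,9) D(8) = 360590230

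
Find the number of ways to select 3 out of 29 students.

C(29,3) = 29!/(3! x 26!).

Final answer: \binom{29}{3} = 3654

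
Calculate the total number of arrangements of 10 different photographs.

The number of ways to arrange 10 distinct objects is 10!.

Final answer: 10! = 3628800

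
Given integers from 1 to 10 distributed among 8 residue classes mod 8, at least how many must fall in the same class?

By pigeonhole with 10 objects and 8 categories: ceiling(10/8).

Final answer: 2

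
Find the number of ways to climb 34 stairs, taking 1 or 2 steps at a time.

Let f(n) count the ways. The last step is size 1 or 2, so f(n) = f(n-1) + f(n-2) with f(1)=1, f(2)=2.
Iterating the recurrence: f(1)=1, f(2)=2, f(3)=3, f(4)=5, f(5)=8, f(6)=13, f(7)=21, f(8)=34, f(9)=55, f(10)=89, f(11)=144, f(12)=233, f(13)=377, f(14)=610, f(15)=987, f(16)=1597, f(17)=2584, f(18)=4181, f(19)=6765, f(20)=10946, f(21)=17711, f(22)=28657, f(23)=46368, f(24)=75025, f(25)=121393, f(26)=196418, f(27)=317811, f(28)=514229, f(29)=832040, f(30)=1346269, f(31)=2178309, f(32)=3524578, f(33)=5702887, f(34)=9227465.

Final answer: 9227465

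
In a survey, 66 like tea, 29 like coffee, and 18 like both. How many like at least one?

|A union B| = |A| + |B| - |A intersect B| = 66 + 29 - 18.

Final answer: 77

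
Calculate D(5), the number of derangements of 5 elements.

D(n) = (n-1)(D(n-1) + D(n-2)), D(0)=1, D(1)=0.
Building up: D(2)=1, D(3)=2, D(4)=9.
D(5) = 4 x (D(4) + D(3)) = 4 x (9 + 2).

Final answer: D(5) = 44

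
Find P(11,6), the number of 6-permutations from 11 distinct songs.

P(11,6) = 11!/(11-6)! = 11!/5!.

Final answer: P(11,6) = 332640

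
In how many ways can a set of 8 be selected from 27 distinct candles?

C(27,8) = 27!/(8! x 19!).

Final answer: \binom{27}{8} = 2220075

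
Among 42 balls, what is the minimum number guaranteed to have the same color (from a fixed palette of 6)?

There are 6 possible values for color (from a fixed palette of 6). With 42 balls and 6 categories, by pigeonhole: ceiling(42/6).

Final answer: 7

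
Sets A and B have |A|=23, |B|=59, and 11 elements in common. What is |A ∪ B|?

|A union B| = |A| + |B| - |A intersect B| = 23 + 59 - 11.

Final answer: 71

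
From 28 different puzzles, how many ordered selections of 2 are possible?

P(28,2) = 28!/(28-2)! = 28!/26!.

Final answer: P(28,2) = 756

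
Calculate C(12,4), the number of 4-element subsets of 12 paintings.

C(12,4) = 12!/(4! x (12-4)!).

Final answer: C(12,4) = 495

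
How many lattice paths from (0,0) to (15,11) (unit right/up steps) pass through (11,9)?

Paths (0,0)->(11,9): C(20,9) = 167960.
Paths (11,9)->(15,11): C(6,2) = 15.
By multiplication principle: 167960 x 15.

Final answer: 2519400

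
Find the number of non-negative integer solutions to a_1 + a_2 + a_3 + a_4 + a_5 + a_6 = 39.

Stars and bars with 39 stars and 5 bars:
C(39+6-1, 6-1) = C(44,5).

Final answer: C(44,5) = 1086008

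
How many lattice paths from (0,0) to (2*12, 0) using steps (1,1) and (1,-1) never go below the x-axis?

Total monotonic paths to (12,12): C(24,12) = 2704156.
Reflecting each bad path at its first crossing gives a bijection with paths to (11,13): C(24,13) = 2496144.
Valid Dyck paths: 2704156 - 2496144.
(Check: C(24,12) - C(24,13) = C(24,12)/13, the Catalan number C_{12}.)

Final answer: C_{12} = 208012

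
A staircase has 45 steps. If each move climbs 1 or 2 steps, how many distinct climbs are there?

Let f(n) be the number of climbs. Removing the last move (1 or 2 steps) gives f(n) = f(n-1) + f(n-2); base cases f(1)=1, f(2)=2.
Building up term by term: f(1)=1, f(2)=2, f(3)=3, f(4)=5, f(5)=8, f(6)=13, f(7)=21, f(8)=34, f(9)=55, f(10)=89, f(11)=144, f(12)=233, f(13)=377, f(14)=610, f(15)=987, f(16)=1597, f(17)=2584, f(18)=4181, f(19)=6765, f(20)=10946, f(21)=17711, f(22)=28657, f(23)=46368, f(24)=75025, f(25)=121393, f(26)=196418, f(27)=317811, f(28)=514229, f(29)=832040, f(30)=1346269, f(31)=2178309, f(32)=3524578, f(33)=5702887, f(34)=9227465, f(35)=14930352, f(36)=24157817, f(37)=39088169, f(38)=63245986, f(39)=102334155, f(40)=165580141, f(41)=267914296, f(42)=433494437, f(43)=701408733, f(44)=1134903170, f(45)=1836311903.

Final answer: 1836311903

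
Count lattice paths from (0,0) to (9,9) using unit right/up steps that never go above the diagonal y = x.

Total monotonic paths to (9,9): C(18,9) = 48620.
By the reflection principle, paths that go above the diagonal number C(18,10) = 43758.
Valid Dyck paths: 48620 - 43758.
(These counts are the Catalan numbers.)

Final answer: C_{9} = 4862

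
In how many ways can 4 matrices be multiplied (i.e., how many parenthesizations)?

This is a standard Catalan-number count: the answer is C_n. Here n = 4 - 1 = 3.
C_n = C(2n,n) - C(2n,n+1), so C_{3} = C(6,3) - C(6,4) = 20 - 15.

Final answer: C_{3} = 5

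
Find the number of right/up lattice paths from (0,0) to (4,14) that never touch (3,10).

Total paths to (4,14): C(18,14) = 3060.
Paths through (3,10): C(13,10) x C(5,4) = 1430.
Avoiding (3,10): 3060 - 1430.

Final answer: 1630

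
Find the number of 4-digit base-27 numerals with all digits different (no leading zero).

First digit: 26 (nonzero). Second: 26 (not first). Third: 25, etc.
Total: 26 x 26 x 25 x 24.

Final answer: 405600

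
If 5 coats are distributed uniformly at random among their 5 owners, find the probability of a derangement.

D(n) = (n-1)(D(n-1) + D(n-2)), D(0)=1, D(1)=0.
Building up: D(2)=1, D(3)=2, D(4)=9, D(5)=44.
Total arrangements: 5! = 120.
Probability = D(5)/5! = 11/30.

Final answer: D(5)/5! = 44/120 = 0.366667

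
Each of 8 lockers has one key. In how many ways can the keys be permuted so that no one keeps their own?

D(n) = (n-1)(D(n-1) + D(n-2)), D(0)=1, D(1)=0.
D(2) = 1 x (0 + 1) = 1
D(3) = 2 x (1 + 0) = 2
D(4) = 3 x (2 + 1) = 9
D(5) = 4 x (9 + 2) = 44
D(6) = 5 x (44 + 9) = 265
D(7) = 6 x (265 + 44) = 1854
D(8) = 7 x (D(7) + D(6)) = 7 x (1854 + 265)

Final answer: D(8) = 14833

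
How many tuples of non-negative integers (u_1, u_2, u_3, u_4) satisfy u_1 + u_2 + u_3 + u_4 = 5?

Stars and bars with 5 stars and 3 bars:
C(5+4-1, 4-1) = C(8,3).

Final answer: C(8,3) = 56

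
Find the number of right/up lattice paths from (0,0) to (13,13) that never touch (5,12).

Total paths to (13,13): C(26,13) = 10400600.
Paths through (5,12): C(17,12) x C(9,1) = 55692.
Avoiding (5,12): 10400600 - 55692.

Final answer: 10344908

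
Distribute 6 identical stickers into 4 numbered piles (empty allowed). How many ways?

Stars and bars: C(n+k-1, k-1) = C(9,3).

Final answer: C(9,3) = 84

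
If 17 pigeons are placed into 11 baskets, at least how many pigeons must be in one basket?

By the pigeonhole principle: ceiling(17/11).

Final answer: 2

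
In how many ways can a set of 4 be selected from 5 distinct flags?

C(5,4) = 5!/(4! x (5-4)!).

Final answer: C(5,4) = 5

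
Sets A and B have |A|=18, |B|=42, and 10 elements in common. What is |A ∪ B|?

|A union B| = |A| + |B| - |A intersect B| = 18 + 42 - 10.

Final answer: 50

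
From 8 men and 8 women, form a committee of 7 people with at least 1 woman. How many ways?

Sum over valid woman counts:
C(8,1)C(8,6) = 224
C(8,2)C(8,5) = 1568
C(8,3)C(8,4) = 3920
C(8,4)C(8,3) = 3920
C(8,5)C(8,2) = 1568
C(8,6)C(8,1) = 224
C(8,7)C(8,0) = 8
Total: 224 + 1568 + 3920 + 3920 + 1568 + 224 + 8.

Final answer: 11432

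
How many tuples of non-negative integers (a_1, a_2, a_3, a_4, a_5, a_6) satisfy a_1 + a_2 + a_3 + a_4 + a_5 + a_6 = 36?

Stars and bars with 36 stars and 5 bars:
C(36+6-1, 6-1) = C(41,5).

Final answer: C(41,5) = 749398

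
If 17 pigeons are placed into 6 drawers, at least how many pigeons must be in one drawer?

By the pigeonhole principle: ceiling(17/6).

Final answer: 3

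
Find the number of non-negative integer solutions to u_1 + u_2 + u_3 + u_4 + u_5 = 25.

Stars and bars with 25 stars and 4 bars:
C(25+5-1, 5-1) = C(29,4).

Final answer: C(29,4) = 23751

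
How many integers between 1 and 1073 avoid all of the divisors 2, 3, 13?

|div by 2|=536, |div by 3|=357, |div by 13|=82.
|div by 2&3|=178, |div by 2&13|=41, |div by 3&13|=27, |div by all|=13.
By inclusion-exclusion, divisible by at least one: 536+357+82-178-41-27+13 = 742.
Not divisible by any: 1073 - 742.

Final answer: 331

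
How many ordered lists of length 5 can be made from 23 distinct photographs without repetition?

P(23,5) = 23!/(23-5)! = 23!/18!.

Final answer: P(23,5) = 4037880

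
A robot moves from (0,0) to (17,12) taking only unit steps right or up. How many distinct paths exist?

Each path has 17 right steps and 12 up steps in some order (29 steps total).
Choose which 12 of the 29 steps are up: C(29,12).

Final answer: C(29,12) = 51895935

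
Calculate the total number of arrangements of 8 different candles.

The number of ways to arrange 8 distinct objects is 8!.

Final answer: 8! = 40320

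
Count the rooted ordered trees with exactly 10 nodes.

This is counted by the nth Catalan number C_n. Here n = 10 - 1 = 9.
C_n = C(2n,n) - C(2n,n+1), so C_{9} = C(18,9) - C(18,10) = 48620 - 43758.

Final answer: C_{9} = 4862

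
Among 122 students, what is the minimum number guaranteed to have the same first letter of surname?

There are 26 possible values for first letter of surname. With 122 students and 26 categories, by pigeonhole: ceiling(122/26).

Final answer: 5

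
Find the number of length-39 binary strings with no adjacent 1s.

Classify by the final bit: ...0 gives a(n-1) strings, ...01 gives a(n-2) strings. Thus a(n) = a(n-1) + a(n-2) with a(1)=2, a(2)=3.
Building up term by term: a(1)=2, a(2)=3, a(3)=5, a(4)=8, a(5)=13, a(6)=21, a(7)=34, a(8)=55, a(9)=89, a(10)=144, a(11)=233, a(12)=377, a(13)=610, a(14)=987, a(15)=1597, a(16)=2584, a(17)=4181, a(18)=6765, a(19)=10946, a(20)=17711, a(21)=28657, a(22)=46368, a(23)=75025, a(24)=121393, a(25)=196418, a(26)=317811, a(27)=514229, a(28)=832040, a(29)=1346269, a(30)=2178309, a(31)=3524578, a(32)=5702887, a(33)=9227465, a(34)=14930352, a(35)=24157817, a(36)=39088169, a(37)=63245986, a(38)=102334155, a(39)=165580141.

Final answer: 165580141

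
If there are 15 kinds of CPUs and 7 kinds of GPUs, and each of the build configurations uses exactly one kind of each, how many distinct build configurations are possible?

By the multiplication principle: 15 x 7.

Final answer: 105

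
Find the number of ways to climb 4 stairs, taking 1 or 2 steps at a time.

Condition on the final move: it is a 1-step (f(n-1) ways to get there) or a 2-step (f(n-2) ways), so f(n) = f(n-1) + f(n-2), with f(1)=1, f(2)=2.
Iterating the recurrence: f(1)=1, f(2)=2, f(3)=3, f(4)=5.

Final answer: 5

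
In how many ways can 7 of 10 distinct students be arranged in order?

P(10,7) = 10!/(10-7)! = 10!/3!.

Final answer: P(10,7) = 604800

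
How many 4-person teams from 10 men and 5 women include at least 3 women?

Sum over valid woman counts:
C(5,3)C(10,1) = 100
C(5,4)C(10,0) = 5
Total: 100 + 5.

Final answer: 105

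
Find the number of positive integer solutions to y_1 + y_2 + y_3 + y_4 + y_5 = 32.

Substitute y'_i = y_i - 1 (so y'_i >= 0). Then sum y'_i = 32 - 5 = 27.
Stars and bars: C(27+5-1, 5-1) = C(31,4).

Final answer: C(31,4) = 31465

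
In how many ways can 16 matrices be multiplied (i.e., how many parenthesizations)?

The structures are counted by the Catalan number C_n. Here n = 16 - 1 = 15.
Using C_0 = 1 and C_(k+1) = C_k x 2(2k+1)/(k+2), build up term by term: C_1=1, C_2=2, C_3=5, C_4=14, C_5=42, C_6=132, C_7=429, C_8=1430, C_9=4862, C_10=16796, C_11=58786, C_12=208012, C_13=742900, C_14=2674440, C_15=9694845.

Final answer: C_{15} = 9694845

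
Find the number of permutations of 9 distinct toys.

The number of ways to arrange 9 distinct objects is 9!.

Final answer: 9! = 362880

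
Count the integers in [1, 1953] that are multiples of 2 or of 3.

Multiples of 2: 976. Multiples of 3: 651. Of both (lcm=6): 325.
By inclusion-exclusion: 976 + 651 - 325.

Final answer: 1302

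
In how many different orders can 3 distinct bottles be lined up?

The number of ways to arrange 3 distinct objects is 3!.

Final answer: 3! = 6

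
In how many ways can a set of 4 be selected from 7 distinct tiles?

C(7,4) = 7!/(4! x (7-4)!).

Final answer: C(7,4) = 35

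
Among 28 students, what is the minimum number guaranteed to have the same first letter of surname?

There are 26 possible values for first letter of surname. With 28 students and 26 categories, by pigeonhole: ceiling(28/26).

Final answer: 2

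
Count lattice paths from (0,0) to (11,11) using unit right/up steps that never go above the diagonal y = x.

Total monotonic paths to (11,11): C(22,11) = 705432.
By the reflection principle, paths that go above the diagonal number C(22,12) = 646646.
Valid Dyck paths: 705432 - 646646.
(This is the Catalan number C_{11}.)

Final answer: C_{11} = 58786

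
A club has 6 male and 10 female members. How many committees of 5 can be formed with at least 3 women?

Sum over valid woman counts:
C(10,3)C(6,2) = 1800
C(10,4)C(6,1) = 1260
C(10,5)C(6,0) = 252
Total: 1800 + 1260 + 252.

Final answer: 3312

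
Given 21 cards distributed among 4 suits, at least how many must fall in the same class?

By pigeonhole with 21 objects and 4 categories: ceiling(21/4).

Final answer: 6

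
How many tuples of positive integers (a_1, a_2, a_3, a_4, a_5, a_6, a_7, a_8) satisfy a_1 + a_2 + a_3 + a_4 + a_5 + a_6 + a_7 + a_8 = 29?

Substitute a'_i = a_i - 1 (so a'_i >= 0). Then sum a'_i = 29 - 8 = 21.
Stars and bars: C(21+8-1, 8-1) = C(28,7).

Final answer: C(28,7) = 1184040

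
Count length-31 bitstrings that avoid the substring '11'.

A valid string ends in 0 (append to any length-(n-1) valid string) or in 01 (append to any length-(n-2) valid string), so a(n) = a(n-1) + a(n-2) with a(1)=2, a(2)=3.
Building up term by term: a(1)=2, a(2)=3, a(3)=5, a(4)=8, a(5)=13, a(6)=21, a(7)=34, a(8)=55, a(9)=89, a(10)=144, a(11)=233, a(12)=377, a(13)=610, a(14)=987, a(15)=1597, a(16)=2584, a(17)=4181, a(18)=6765, a(19)=10946, a(20)=17711, a(21)=28657, a(22)=46368, a(23)=75025, a(24)=121393, a(25)=196418, a(26)=317811, a(27)=514229, a(28)=832040, a(29)=1346269, a(30)=2178309, a(31)=3524578.

Final answer: 3524578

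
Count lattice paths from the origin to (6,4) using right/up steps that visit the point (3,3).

Paths (0,0)->(3,3): C(6,3) = 20.
Paths (3,3)->(6,4): C(4,1) = 4.
By multiplication principle: 20 x 4.

Final answer: 80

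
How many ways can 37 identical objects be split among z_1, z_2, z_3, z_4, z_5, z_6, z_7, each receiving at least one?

Substitute z'_i = z_i - 1 (so z'_i >= 0). Then sum z'_i = 37 - 7 = 30.
Stars and bars: C(30+7-1, 7-1) = C(36,6).

Final answer: C(36,6) = 1947792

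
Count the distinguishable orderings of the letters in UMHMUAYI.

Letters (A:1, H:1, I:1, M:2, U:2, Y:1). Total letters: 8.
Permutations = 8!/(2! x 2!).

Final answer: 10080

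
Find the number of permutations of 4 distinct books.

The number of ways to arrange 4 distinct objects is 4!.

Final answer: 4! = 24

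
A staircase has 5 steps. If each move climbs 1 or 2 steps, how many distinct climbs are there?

Let f(n) be the number of climbs. Removing the last move (1 or 2 steps) gives f(n) = f(n-1) + f(n-2); base cases f(1)=1, f(2)=2.
Building up term by term: f(1)=1, f(2)=2, f(3)=3, f(4)=5, f(5)=8.

Final answer: 8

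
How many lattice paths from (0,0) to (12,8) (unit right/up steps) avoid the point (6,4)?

Total paths to (12,8): C(20,8) = 125970.
Paths through (6,4): C(10,4) x C(10,4) = 44100.
Avoiding (6,4): 125970 - 44100.

Final answer: 81870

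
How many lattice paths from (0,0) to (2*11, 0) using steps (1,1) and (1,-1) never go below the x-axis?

Total monotonic paths to (11,11): C(22,11) = 705432.
A path is bad iff it touches y = x + 1; reflecting its initial segment maps bad paths bijectively onto all paths to (10,12), of which there are C(22,12) = 646646.
Valid Dyck paths: 705432 - 646646.
(Equivalently, C_{11} = C(22,11)/12 = 705432/12.)

Final answer: C_{11} = 58786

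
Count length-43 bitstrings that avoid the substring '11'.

Classify by the final bit: ...0 gives a(n-1) strings, ...01 gives a(n-2) strings. Thus a(n) = a(n-1) + a(n-2) with a(1)=2, a(2)=3.
Iterating the recurrence: a(1)=2, a(2)=3, a(3)=5, a(4)=8, a(5)=13, a(6)=21, a(7)=34, a(8)=55, a(9)=89, a(10)=144, a(11)=233, a(12)=377, a(13)=610, a(14)=987, a(15)=1597, a(16)=2584, a(17)=4181, a(18)=6765, a(19)=10946, a(20)=17711, a(21)=28657, a(22)=46368, a(23)=75025, a(24)=121393, a(25)=196418, a(26)=317811, a(27)=514229, a(28)=832040, a(29)=1346269, a(30)=2178309, a(31)=3524578, a(32)=5702887, a(33)=9227465, a(34)=14930352, a(35)=24157817, a(36)=39088169, a(37)=63245986, a(38)=102334155, a(39)=165580141, a(40)=267914296, a(41)=433494437, a(42)=701408733, a(43)=1134903170.

Final answer: 1134903170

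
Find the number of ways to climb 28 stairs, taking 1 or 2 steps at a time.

Let f(n) be the number of climbs. Removing the last move (1 or 2 steps) gives f(n) = f(n-1) + f(n-2); base cases f(1)=1, f(2)=2.
Iterating the recurrence: f(1)=1, f(2)=2, f(3)=3, f(4)=5, f(5)=8, f(6)=13, f(7)=21, f(8)=34, f(9)=55, f(10)=89, f(11)=144, f(12)=233, f(13)=377, f(14)=610, f(15)=987, f(16)=1597, f(17)=2584, f(18)=4181, f(19)=6765, f(20)=10946, f(21)=17711, f(22)=28657, f(23)=46368, f(24)=75025, f(25)=121393, f(26)=196418, f(27)=317811, f(28)=514229.

Final answer: 514229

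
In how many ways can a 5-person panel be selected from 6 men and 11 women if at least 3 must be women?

Sum over valid woman counts:
C(11,3)C(6,2) = 2475
C(11,4)C(6,1) = 1980
C(11,5)C(6,0) = 462
Total: 2475 + 1980 + 462.

Final answer: 4917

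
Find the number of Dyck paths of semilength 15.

Total monotonic paths to (15,15): C(30,15) = 155117520.
Paths that cross above y=x (reflection bijection): C(30,16) = 145422675.
Valid Dyck paths: 155117520 - 145422675.
(Equivalently, C_{15} = C(30,15)/16 = 155117520/16.)

Final answer: C_{15} = 9694845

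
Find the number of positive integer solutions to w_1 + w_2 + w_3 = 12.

Substitute w'_i = w_i - 1 (so w'_i >= 0). Then sum w'_i = 12 - 3 = 9.
Stars and bars: C(9+3-1, 3-1) = C(11,2).

Final answer: C(11,2) = 55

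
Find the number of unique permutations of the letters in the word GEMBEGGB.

Letters (B:2, E:2, G:3, M:1). Total letters: 8.
Permutations = 8!/(3! x 2! x 2!).

Final answer: 1680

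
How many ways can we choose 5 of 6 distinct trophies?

C(6,5) = 6!/(5! x (6-5)!).

Final answer: C(6,5) = 6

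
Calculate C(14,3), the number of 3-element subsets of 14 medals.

C(14,3) = 14!/(3! x (14-3)!).

Final answer: C(14,3) = 364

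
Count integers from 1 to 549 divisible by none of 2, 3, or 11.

|div by 2|=274, |div by 3|=183, |div by 11|=49.
|div by 2&3|=91, |div by 2&11|=24, |div by 3&11|=16, |div by all|=8.
By inclusion-exclusion, divisible by at least one: 274+183+49-91-24-16+8 = 383.
Not divisible by any: 549 - 383.

Final answer: 166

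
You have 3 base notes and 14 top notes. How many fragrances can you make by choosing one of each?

By the multiplication principle: 3 x 14.

Final answer: 42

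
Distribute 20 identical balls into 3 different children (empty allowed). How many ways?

Stars and bars: C(n+k-1, k-1) = C(22,2).

Final answer: C(22,2) = 231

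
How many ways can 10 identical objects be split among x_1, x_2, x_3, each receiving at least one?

Substitute x'_i = x_i - 1 (so x'_i >= 0). Then sum x'_i = 10 - 3 = 7.
Stars and bars: C(7+3-1, 3-1) = C(9,2).

Final answer: C(9,2) = 36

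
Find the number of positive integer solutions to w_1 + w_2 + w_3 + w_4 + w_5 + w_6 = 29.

Substitute w'_i = w_i - 1 (so w'_i >= 0). Then sum w'_i = 29 - 6 = 23.
Stars and bars: C(23+6-1, 6-1) = C(28,5).

Final answer: C(28,5) = 98280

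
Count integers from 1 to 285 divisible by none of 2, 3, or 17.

|div by 2|=142, |div by 3|=95, |div by 17|=16.
|div by 2&3|=47, |div by 2&17|=8, |div by 3&17|=5, |div by all|=2.
By inclusion-exclusion, divisible by at least one: 142+95+16-47-8-5+2 = 195.
Not divisible by any: 285 - 195.

Final answer: 90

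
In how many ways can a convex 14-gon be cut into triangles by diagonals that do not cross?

This is a standard Catalan-number count: the answer is C_n. Here n = 14 - 2 = 12.
C_n = (2n)!/(n!(n+1)!), so C_{12} = 24!/(12! x 13!) = C(24,12)/13 = 2704156/13.

Final answer: C_{12} = 208012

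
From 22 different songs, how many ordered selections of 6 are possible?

P(22,6) = 22!/(22-6)! = 22!/16!.

Final answer: P(22,6) = 53721360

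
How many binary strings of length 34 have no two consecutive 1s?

A valid string ends in 0 (append to any length-(n-1) valid string) or in 01 (append to any length-(n-2) valid string), so a(n) = a(n-1) + a(n-2) with a(1)=2, a(2)=3.
Building up term by term: a(1)=2, a(2)=3, a(3)=5, a(4)=8, a(5)=13, a(6)=21, a(7)=34, a(8)=55, a(9)=89, a(10)=144, a(11)=233, a(12)=377, a(13)=610, a(14)=987, a(15)=1597, a(16)=2584, a(17)=4181, a(18)=6765, a(19)=10946, a(20)=17711, a(21)=28657, a(22)=46368, a(23)=75025, a(24)=121393, a(25)=196418, a(26)=317811, a(27)=514229, a(28)=832040, a(29)=1346269, a(30)=2178309, a(31)=3524578, a(32)=5702887, a(33)=9227465, a(34)=14930352.

Final answer: 14930352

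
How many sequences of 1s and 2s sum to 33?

Let f(n) count the ways. The last step is size 1 or 2, so f(n) = f(n-1) + f(n-2) with f(1)=1, f(2)=2.
Computing successive values: f(1)=1, f(2)=2, f(3)=3, f(4)=5, f(5)=8, f(6)=13, f(7)=21, f(8)=34, f(9)=55, f(10)=89, f(11)=144, f(12)=233, f(13)=377, f(14)=610, f(15)=987, f(16)=1597, f(17)=2584, f(18)=4181, f(19)=6765, f(20)=10946, f(21)=17711, f(22)=28657, f(23)=46368, f(24)=75025, f(25)=121393, f(26)=196418, f(27)=317811, f(28)=514229, f(29)=832040, f(30)=1346269, f(31)=2178309, f(32)=3524578, f(33)=5702887.

Final answer: 5702887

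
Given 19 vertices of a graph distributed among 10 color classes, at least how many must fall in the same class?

By pigeonhole with 19 objects and 10 categories: ceiling(19/10).

Final answer: 2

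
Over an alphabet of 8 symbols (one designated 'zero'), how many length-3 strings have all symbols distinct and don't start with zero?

First digit: 7 (nonzero). Second: 7 (not first). Third: 6, etc.
Total: 7 x 7 x 6.

Final answer: 294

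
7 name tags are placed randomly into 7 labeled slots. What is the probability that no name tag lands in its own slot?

Derangements satisfy D(n) = (n-1)(D(n-1) + D(n-2)), starting from D(0)=1, D(1)=0.
Building up: D(2)=1, D(3)=2, D(4)=9, D(5)=44, D(6)=265, D(7)=1854.
Total arrangements: 7! = 5040.
Probability = D(7)/7! = 103/280.

Final answer: D(7)/7! = 1854/5040 = 0.367857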